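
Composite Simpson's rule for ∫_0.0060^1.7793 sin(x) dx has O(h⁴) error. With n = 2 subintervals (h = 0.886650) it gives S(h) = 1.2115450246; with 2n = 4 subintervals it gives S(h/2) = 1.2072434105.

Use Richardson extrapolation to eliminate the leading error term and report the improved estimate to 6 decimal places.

1.206957

Method order is 4; weight 2^4 = 16.
16*1.2072434105 = 19.3158945680; subtract 1.2115450246 → 18.1043495434
Extrapolated: 18.1043495434 / 15 = 1.2069566362
Correction |R − A(h/2)| = 2.868e-04; gap |A(h/2) − A(h)| = 4.302e-03.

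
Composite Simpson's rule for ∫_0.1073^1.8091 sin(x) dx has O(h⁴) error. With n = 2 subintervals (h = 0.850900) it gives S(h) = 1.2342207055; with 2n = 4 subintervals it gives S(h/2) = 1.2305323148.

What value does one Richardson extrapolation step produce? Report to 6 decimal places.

1.230286

r = 4, so 2^r = 16.
2^4×A(h/2) = 19.6885170368; minus A(h) gives 18.4542963313.
Divide by 2^4 − 1 = 15.
So the Richardson estimate is 1.2302864221.
Correction |R − A(h/2)| = 2.459e-04; gap |A(h/2) − A(h)| = 3.688e-03.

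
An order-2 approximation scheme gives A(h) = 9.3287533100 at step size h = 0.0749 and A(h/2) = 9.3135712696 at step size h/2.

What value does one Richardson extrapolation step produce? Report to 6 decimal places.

The method has order 2: 2^2 = 4.
Difference of the inputs: 9.3135712696 − 9.3287533100 = -0.0151820404
Divide by 2^2 − 1 = 3: (-0.0151820404)/3 = -0.0050606801
R = 9.3135712696 − 0.0050606801 = 9.3085105895
Shift from A(h/2): −0.0050606801.

9.308511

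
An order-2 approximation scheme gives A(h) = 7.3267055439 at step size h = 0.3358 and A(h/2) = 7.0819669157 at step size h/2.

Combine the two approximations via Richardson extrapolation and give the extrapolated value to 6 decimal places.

Order 2 gives 2^r = 4 and 2^r − 1 = 3.
A(h/2) − A(h) = 7.0819669157 − 7.3267055439 = -0.2447386282
Divide by 2^2 − 1 = 3: (-0.2447386282)/3 = -0.0815795427
R = A(h/2) + (A(h/2) − A(h))/3 = 7.0819669157 − 0.0815795427 = 7.0003873730
Shift from A(h/2): −0.0815795427.

7.000387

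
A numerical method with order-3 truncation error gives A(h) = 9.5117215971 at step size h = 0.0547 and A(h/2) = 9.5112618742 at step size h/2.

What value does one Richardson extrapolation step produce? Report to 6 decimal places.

r = 3, so 2^r = 8.
Numerator 8×A(h/2) − A(h) = 8×9.5112618742 − 9.5117215971 = 66.5783733965
R = 66.5783733965/7 = 9.5111961995
Gap between inputs: 4.597e-04; correction applied: −0.0000656747.

9.511196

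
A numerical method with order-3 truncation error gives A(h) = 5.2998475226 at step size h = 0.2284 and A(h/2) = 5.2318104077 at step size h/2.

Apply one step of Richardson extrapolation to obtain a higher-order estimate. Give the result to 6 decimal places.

5.222091

r = 3: numerator weight 8, denominator 7.
8 × 5.2318104077 = 41.8544832616; subtract 5.2998475226 → 36.5546357390
R = 36.5546357390/7 = 5.2220908199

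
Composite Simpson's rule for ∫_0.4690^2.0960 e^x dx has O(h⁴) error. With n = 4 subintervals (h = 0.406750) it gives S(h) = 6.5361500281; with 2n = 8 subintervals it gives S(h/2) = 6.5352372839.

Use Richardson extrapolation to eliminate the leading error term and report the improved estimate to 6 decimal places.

6.535176

Leading term ∝ h^4; use weight 16 = 2^4.
16 × 6.5352372839 − 6.5361500281 = 98.0276465143
R = 98.0276465143/15 = 6.5351764343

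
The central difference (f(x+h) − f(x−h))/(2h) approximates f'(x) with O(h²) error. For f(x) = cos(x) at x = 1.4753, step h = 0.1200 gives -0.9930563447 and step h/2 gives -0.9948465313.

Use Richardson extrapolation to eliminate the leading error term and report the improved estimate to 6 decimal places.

-0.995443

r = 2, so 2^r = 4.
4 × (-0.9948465313) = -3.9793861252; subtract (-0.9930563447) → -2.9863297805
(-2.9863297805) ÷ 3 = -0.9954432602
Shift from A(h/2): −0.0005967289.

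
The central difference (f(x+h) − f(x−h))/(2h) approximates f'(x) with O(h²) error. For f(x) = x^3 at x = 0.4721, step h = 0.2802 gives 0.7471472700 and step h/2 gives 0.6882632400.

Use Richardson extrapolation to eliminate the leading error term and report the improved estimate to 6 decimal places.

0.668635

Method order is 2; weight 2^2 = 4.
Weighted: 2.7530529600 − 0.7471472700 = 2.0059056900
Denominator 4 − 1 = 3.
So the Richardson estimate is 0.6686352300.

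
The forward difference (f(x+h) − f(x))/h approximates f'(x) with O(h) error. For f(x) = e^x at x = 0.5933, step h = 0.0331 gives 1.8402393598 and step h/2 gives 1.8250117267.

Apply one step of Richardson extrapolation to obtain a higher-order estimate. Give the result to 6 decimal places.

1.809784

r = 1: numerator weight 2, denominator 1.
A(h/2) − A(h) = 1.8250117267 − 1.8402393598 = -0.0152276331
Correction (A(h/2) − A(h))/(2 − 1) = (-0.0152276331)/1 = -0.0152276331
R = 1.8250117267 − 0.0152276331 = 1.8097840936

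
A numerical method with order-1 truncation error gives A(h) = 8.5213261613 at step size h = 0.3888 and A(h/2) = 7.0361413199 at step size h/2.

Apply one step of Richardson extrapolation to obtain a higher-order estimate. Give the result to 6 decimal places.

5.550956

r = 1, so 2^r = 2.
Difference of the inputs: 7.0361413199 − 8.5213261613 = -1.4851848414
Correction (A(h/2) − A(h))/(2 − 1) = (-1.4851848414)/1 = -1.4851848414
R = 7.0361413199 − 1.4851848414 = 5.5509564785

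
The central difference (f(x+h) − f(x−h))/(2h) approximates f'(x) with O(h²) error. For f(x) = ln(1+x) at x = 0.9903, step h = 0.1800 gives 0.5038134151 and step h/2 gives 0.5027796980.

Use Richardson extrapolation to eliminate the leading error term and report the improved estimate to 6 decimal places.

Leading term ∝ h^2; use weight 4 = 2^2.
Difference of the inputs: 0.5027796980 − 0.5038134151 = -0.0010337171
Divide by 2^2 − 1 = 3: (-0.0010337171)/3 = -0.0003445724
R = A(h/2) + (A(h/2) − A(h))/3 = 0.5027796980 − 0.0003445724 = 0.5024351256
Shift from A(h/2): −0.0003445724.

0.502435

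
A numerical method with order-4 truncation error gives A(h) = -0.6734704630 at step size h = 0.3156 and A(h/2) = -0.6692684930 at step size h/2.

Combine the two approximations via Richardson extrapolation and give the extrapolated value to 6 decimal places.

With r = 4 the leading error scales as h^4, so the weight is 2^4 = 16.
16 × (-0.6692684930) − (-0.6734704630) = -10.0348254250
Extrapolated: (-10.0348254250) / 15 = -0.6689883617
Gap between inputs: 4.202e-03; correction applied: +0.0002801313.

-0.668988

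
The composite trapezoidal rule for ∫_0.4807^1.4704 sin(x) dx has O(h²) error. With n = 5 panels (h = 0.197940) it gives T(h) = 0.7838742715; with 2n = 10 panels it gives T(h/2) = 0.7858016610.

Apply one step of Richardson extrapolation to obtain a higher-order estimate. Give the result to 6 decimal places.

Method order is 2; weight 2^2 = 4.
A(h/2) − A(h) = 0.7858016610 − 0.7838742715 = 0.0019273895
Divide by 2^2 − 1 = 3: 0.0019273895/3 = 0.0006424632
R = A(h/2) + (A(h/2) − A(h))/3 = 0.7858016610 + 0.0006424632 = 0.7864441242

0.786444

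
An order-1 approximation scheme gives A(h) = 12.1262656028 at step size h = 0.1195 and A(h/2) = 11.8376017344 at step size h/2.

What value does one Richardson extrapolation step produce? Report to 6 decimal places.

11.548938

With r = 1 the leading error scales as h^1, so the weight is 2^1 = 2.
Top: 2(11.8376017344) − (12.1262656028) = 11.5489378660
R = 11.5489378660/1 = 11.5489378660
Shift from A(h/2): −0.2886638684.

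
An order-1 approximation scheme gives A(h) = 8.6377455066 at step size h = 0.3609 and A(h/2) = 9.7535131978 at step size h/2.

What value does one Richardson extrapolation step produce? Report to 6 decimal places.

10.869281

Order 1 gives 2^r = 2 and 2^r − 1 = 1.
Weighted: 19.5070263956 − 8.6377455066 = 10.8692808890
R = 10.8692808890/1 = 10.8692808890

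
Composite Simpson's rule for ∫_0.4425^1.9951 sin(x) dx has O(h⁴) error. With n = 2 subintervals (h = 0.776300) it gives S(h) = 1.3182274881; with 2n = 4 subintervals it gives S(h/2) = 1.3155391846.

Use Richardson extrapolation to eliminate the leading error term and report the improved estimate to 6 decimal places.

1.315360

Method order is 4; weight 2^4 = 16.
Weighted: 21.0486269536 − 1.3182274881 = 19.7303994655
Extrapolated: 19.7303994655 / 15 = 1.3153599644
Shift from A(h/2): −0.0001792202.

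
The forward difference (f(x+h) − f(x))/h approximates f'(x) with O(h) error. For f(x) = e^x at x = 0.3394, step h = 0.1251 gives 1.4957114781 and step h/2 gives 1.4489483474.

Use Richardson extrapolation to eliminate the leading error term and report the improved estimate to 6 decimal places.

1.402185

Leading term ∝ h^1; use weight 2 = 2^1.
Numerator 2·A(h/2) − A(h) = 2·1.4489483474 − 1.4957114781 = 1.4021852167
1.4021852167 ÷ 1 = 1.4021852167
Shift from A(h/2): −0.0467631307.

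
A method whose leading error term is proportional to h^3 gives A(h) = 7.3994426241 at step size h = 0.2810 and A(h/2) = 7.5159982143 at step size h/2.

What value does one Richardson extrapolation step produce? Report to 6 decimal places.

7.532649

Order 3 gives 2^r = 8 and 2^r − 1 = 7.
2^3×A(h/2) = 60.1279857144; minus A(h) gives 52.7285430903.
Denominator 8 − 1 = 7.
Result: 7.5326490129
Gap between inputs: 1.166e-01; correction applied: +0.0166507986.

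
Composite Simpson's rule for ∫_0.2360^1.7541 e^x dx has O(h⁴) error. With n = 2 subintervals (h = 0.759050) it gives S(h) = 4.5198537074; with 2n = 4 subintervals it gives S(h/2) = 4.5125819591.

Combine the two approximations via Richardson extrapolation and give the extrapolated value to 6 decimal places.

The method has order 4: 2^4 = 16.
16×4.5125819591 = 72.2013113456; 72.2013113456 − 4.5198537074 = 67.6814576382
(16×4.5125819591 − 4.5198537074)/(16 − 1) = 4.5120971759
Correction |R − A(h/2)| = 4.848e-04; gap |A(h/2) − A(h)| = 7.272e-03.

4.512097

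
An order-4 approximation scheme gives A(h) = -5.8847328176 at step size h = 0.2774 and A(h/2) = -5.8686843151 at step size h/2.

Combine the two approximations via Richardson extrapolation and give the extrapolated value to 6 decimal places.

Error is O(h^4); halving h shrinks it by 2^4 = 16.
Numerator 16 × A(h/2) − A(h) = 16 × (-5.8686843151) − (-5.8847328176) = -88.0142162240
Denominator 16 − 1 = 15.
R = (-88.0142162240)/15 = -5.8676144149

-5.867614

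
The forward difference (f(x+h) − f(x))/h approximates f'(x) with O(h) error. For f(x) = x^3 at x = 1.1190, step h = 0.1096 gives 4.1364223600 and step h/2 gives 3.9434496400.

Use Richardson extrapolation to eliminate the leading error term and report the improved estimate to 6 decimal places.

3.750477

r = 1, so 2^r = 2.
Difference of the inputs: 3.9434496400 − 4.1364223600 = -0.1929727200
Correction (A(h/2) − A(h))/(2 − 1) = (-0.1929727200)/1 = -0.1929727200
R = A(h/2) + (A(h/2) − A(h))/1 = 3.9434496400 − 0.1929727200 = 3.7504769200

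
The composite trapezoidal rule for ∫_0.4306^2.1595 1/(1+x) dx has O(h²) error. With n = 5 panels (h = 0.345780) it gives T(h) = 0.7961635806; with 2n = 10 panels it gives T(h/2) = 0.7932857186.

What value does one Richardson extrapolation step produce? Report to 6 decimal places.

0.792326

Order 2 gives 2^r = 4 and 2^r − 1 = 3.
4*0.7932857186 − 0.7961635806 = 2.3769792938
(4*0.7932857186 − 0.7961635806)/(4 − 1) = 0.7923264313
Shift from A(h/2): −0.0009592873.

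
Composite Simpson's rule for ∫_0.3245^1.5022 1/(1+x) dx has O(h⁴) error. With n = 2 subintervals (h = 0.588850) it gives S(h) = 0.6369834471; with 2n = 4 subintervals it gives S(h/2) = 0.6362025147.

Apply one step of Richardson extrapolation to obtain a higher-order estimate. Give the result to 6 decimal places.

0.636150

With r = 4 the leading error scales as h^4, so the weight is 2^4 = 16.
16·0.6362025147 = 10.1792402352; 10.1792402352 − 0.6369834471 = 9.5422567881
(16·0.6362025147 − 0.6369834471)/(16 − 1) = 0.6361504525
Correction |R − A(h/2)| = 5.206e-05; gap |A(h/2) − A(h)| = 7.809e-04.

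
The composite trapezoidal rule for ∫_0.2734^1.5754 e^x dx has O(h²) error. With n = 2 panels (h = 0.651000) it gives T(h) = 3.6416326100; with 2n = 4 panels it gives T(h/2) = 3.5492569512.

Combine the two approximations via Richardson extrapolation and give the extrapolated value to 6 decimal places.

3.518465

Method order is 2; weight 2^2 = 4.
4*3.5492569512 = 14.1970278048; 14.1970278048 − 3.6416326100 = 10.5553951948
10.5553951948 ÷ 3 = 3.5184650649
Correction |R − A(h/2)| = 3.079e-02; gap |A(h/2) − A(h)| = 9.238e-02.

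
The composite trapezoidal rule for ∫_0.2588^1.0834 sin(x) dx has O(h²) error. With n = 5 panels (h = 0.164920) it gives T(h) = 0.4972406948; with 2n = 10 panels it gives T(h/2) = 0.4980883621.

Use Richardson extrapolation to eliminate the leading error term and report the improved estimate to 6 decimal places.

r = 2, so 2^r = 4.
4·0.4980883621 = 1.9923534484; 1.9923534484 − 0.4972406948 = 1.4951127536
Denominator 4 − 1 = 3.
Extrapolated: 1.4951127536 / 3 = 0.4983709179
Gap between inputs: 8.477e-04; correction applied: +0.0002825558.

0.498371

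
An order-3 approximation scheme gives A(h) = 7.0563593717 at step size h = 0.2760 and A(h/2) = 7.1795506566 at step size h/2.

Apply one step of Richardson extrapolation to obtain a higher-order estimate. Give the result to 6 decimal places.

7.197149

r = 3, so 2^r = 8.
2^3·A(h/2) = 57.4364052528; minus A(h) gives 50.3800458811.
R = 50.3800458811/7 = 7.1971494116
Shift from A(h/2): +0.0175987550.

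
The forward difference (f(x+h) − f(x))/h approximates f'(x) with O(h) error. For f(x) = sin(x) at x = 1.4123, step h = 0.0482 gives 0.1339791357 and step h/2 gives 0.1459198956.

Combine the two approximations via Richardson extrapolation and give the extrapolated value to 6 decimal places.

r = 1, so 2^r = 2.
Numerator 2·A(h/2) − A(h) = 2·0.1459198956 − 0.1339791357 = 0.1578606555
R = 0.1578606555/1 = 0.1578606555

0.157861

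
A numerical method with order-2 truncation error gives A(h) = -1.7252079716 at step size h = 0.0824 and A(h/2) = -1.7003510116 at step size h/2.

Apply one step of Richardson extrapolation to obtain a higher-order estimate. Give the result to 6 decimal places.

r = 2, so 2^r = 4.
Numerator 4·A(h/2) − A(h) = 4·(-1.7003510116) − (-1.7252079716) = -5.0761960748
R = (-5.0761960748)/3 = -1.6920653583
Gap between inputs: 2.486e-02; correction applied: +0.0082856533.

-1.692065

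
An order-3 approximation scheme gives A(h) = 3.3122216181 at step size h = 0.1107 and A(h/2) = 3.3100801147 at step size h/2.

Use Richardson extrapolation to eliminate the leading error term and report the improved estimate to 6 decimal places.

3.309774

Leading term ∝ h^3; use weight 8 = 2^3.
2^3·A(h/2) = 26.4806409176; minus A(h) gives 23.1684192995.
Extrapolated: 23.1684192995 / 7 = 3.3097741856
Correction |R − A(h/2)| = 3.059e-04; gap |A(h/2) − A(h)| = 2.142e-03.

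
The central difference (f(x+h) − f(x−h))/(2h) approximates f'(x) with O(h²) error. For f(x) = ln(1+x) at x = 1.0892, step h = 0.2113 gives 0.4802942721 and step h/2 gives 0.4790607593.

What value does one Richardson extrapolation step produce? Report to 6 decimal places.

r = 2: numerator weight 4, denominator 3.
4×0.4790607593 − 0.4802942721 = 1.4359487651
Extrapolated: 1.4359487651 / 3 = 0.4786495884

0.478650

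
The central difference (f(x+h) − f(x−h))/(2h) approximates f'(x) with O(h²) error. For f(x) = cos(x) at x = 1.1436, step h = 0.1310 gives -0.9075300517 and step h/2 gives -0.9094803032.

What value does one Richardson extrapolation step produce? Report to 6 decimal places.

-0.910130

r = 2: numerator weight 4, denominator 3.
A(h/2) − A(h) = -0.9094803032 − (-0.9075300517) = -0.0019502515
Correction (A(h/2) − A(h))/(4 − 1) = (-0.0019502515)/3 = -0.0006500838
R = -0.9094803032 − 0.0006500838 = -0.9101303870
Gap between inputs: 1.950e-03; correction applied: −0.0006500838.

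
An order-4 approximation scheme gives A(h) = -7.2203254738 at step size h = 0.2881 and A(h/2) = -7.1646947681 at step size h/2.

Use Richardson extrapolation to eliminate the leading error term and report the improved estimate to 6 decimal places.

r = 4: numerator weight 16, denominator 15.
A(h/2) − A(h) = -7.1646947681 − (-7.2203254738) = 0.0556307057
Divide by 2^4 − 1 = 15: 0.0556307057/15 = 0.0037087137
R = A(h/2) + (A(h/2) − A(h))/15 = -7.1646947681 + 0.0037087137 = -7.1609860544

-7.160986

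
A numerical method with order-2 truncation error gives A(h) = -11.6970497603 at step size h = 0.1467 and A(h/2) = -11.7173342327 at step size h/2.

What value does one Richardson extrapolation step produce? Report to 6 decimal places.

-11.724096

The method has order 2: 2^2 = 4.
Weighted: (-46.8693369308) − (-11.6970497603) = -35.1722871705
R = (-35.1722871705)/3 = -11.7240957235
Shift from A(h/2): −0.0067614908.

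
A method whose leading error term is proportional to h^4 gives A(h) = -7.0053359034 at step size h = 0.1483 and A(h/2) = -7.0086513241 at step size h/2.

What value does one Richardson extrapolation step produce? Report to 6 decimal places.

Order 4 gives 2^r = 16 and 2^r − 1 = 15.
16*(-7.0086513241) = -112.1384211856; subtract (-7.0053359034) → -105.1330852822
R = (-105.1330852822)/15 = -7.0088723521

-7.008872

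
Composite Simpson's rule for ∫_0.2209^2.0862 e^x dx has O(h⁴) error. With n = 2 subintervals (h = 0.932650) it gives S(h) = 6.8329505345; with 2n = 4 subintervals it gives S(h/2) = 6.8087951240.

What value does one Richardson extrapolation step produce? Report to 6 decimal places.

6.807185

Method order is 4; weight 2^4 = 16.
16*6.8087951240 = 108.9407219840; subtract 6.8329505345 → 102.1077714495
Denominator 16 − 1 = 15.
Result: 6.8071847633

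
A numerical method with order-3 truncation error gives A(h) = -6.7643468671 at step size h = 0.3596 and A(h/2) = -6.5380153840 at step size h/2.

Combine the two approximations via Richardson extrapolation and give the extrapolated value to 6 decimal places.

-6.505682

Error is O(h^3); halving h shrinks it by 2^3 = 8.
Numerator 8*A(h/2) − A(h) = 8*(-6.5380153840) − (-6.7643468671) = -45.5397762049
(8*(-6.5380153840) − (-6.7643468671))/(8 − 1) = -6.5056823150
Correction |R − A(h/2)| = 3.233e-02; gap |A(h/2) − A(h)| = 2.263e-01.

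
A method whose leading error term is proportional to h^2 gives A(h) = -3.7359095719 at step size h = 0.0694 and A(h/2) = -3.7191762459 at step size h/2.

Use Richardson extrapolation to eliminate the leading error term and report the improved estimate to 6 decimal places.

With r = 2 the leading error scales as h^2, so the weight is 2^2 = 4.
2^2·A(h/2) = -14.8767049836; minus A(h) gives -11.1407954117.
R = (-11.1407954117)/3 = -3.7135984706

-3.713598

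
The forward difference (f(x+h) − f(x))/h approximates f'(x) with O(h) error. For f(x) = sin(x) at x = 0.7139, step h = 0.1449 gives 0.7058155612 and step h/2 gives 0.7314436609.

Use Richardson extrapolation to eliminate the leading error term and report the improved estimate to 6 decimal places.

0.757072

The method has order 1: 2^1 = 2.
Numerator 2*A(h/2) − A(h) = 2*0.7314436609 − 0.7058155612 = 0.7570717606
0.7570717606 ÷ 1 = 0.7570717606
Gap between inputs: 2.563e-02; correction applied: +0.0256280997.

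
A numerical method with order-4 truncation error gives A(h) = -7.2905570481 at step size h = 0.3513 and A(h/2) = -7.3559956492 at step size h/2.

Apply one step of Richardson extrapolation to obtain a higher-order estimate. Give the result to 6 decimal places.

-7.360358

r = 4: numerator weight 16, denominator 15.
Weighted: (-117.6959303872) − (-7.2905570481) = -110.4053733391
Denominator 16 − 1 = 15.
(16·(-7.3559956492) − (-7.2905570481))/(16 − 1) = -7.3603582226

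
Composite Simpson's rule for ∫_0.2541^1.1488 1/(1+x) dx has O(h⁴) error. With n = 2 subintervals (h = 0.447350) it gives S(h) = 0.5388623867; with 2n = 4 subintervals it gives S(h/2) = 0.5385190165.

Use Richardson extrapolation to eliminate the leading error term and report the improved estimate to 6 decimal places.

0.538496

The method has order 4: 2^4 = 16.
Weighted: 8.6163042640 − 0.5388623867 = 8.0774418773
Divide by 2^4 − 1 = 15.
Result: 0.5384961252
Gap between inputs: 3.434e-04; correction applied: −0.0000228913.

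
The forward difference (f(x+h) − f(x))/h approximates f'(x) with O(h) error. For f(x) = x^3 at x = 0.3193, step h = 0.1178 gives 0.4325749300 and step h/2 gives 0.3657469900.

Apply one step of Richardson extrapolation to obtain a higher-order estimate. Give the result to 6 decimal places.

0.298919

Leading term ∝ h^1; use weight 2 = 2^1.
2·0.3657469900 = 0.7314939800; subtract 0.4325749300 → 0.2989190500
Denominator 2 − 1 = 1.
R = 0.2989190500/1 = 0.2989190500
Gap between inputs: 6.683e-02; correction applied: −0.0668279400.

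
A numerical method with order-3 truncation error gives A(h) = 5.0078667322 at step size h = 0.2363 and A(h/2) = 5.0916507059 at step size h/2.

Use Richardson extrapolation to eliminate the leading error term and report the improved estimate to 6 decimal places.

r = 3: numerator weight 8, denominator 7.
Numerator 8*A(h/2) − A(h) = 8*5.0916507059 − 5.0078667322 = 35.7253389150
R = 35.7253389150/7 = 5.1036198450

5.103620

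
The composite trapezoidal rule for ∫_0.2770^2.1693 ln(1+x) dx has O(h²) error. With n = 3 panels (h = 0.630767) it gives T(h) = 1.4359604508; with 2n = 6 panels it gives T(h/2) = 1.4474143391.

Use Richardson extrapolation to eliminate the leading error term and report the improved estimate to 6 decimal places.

The method has order 2: 2^2 = 4.
4 × 1.4474143391 − 1.4359604508 = 4.3536969056
R = 4.3536969056/3 = 1.4512323019

1.451232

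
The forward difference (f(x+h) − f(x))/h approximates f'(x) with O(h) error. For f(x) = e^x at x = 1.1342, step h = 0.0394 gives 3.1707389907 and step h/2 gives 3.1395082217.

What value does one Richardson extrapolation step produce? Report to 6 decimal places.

3.108277

Leading term ∝ h^1; use weight 2 = 2^1.
Numerator 2·A(h/2) − A(h) = 2·3.1395082217 − 3.1707389907 = 3.1082774527
Denominator 2 − 1 = 1.
3.1082774527 ÷ 1 = 3.1082774527
Correction |R − A(h/2)| = 3.123e-02; gap |A(h/2) − A(h)| = 3.123e-02.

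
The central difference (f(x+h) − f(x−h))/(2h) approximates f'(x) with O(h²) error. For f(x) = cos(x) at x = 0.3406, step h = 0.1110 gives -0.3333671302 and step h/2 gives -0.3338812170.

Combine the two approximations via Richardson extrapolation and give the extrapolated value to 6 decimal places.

The method has order 2: 2^2 = 4.
Weighted: (-1.3355248680) − (-0.3333671302) = -1.0021577378
(4·(-0.3338812170) − (-0.3333671302))/(4 − 1) = -0.3340525793
Shift from A(h/2): −0.0001713623.

-0.334053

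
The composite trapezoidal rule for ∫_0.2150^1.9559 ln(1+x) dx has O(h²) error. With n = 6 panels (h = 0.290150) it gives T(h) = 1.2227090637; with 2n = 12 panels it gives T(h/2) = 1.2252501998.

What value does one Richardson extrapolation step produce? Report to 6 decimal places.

The method has order 2: 2^2 = 4.
Top: 4(1.2252501998) − (1.2227090637) = 3.6782917355
Divide by 2^2 − 1 = 3.
R = 3.6782917355/3 = 1.2260972452

1.226097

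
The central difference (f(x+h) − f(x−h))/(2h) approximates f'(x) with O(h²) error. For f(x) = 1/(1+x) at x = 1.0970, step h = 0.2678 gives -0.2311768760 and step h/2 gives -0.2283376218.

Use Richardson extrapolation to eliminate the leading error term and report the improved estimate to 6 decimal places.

-0.227391

Error is O(h^2); halving h shrinks it by 2^2 = 4.
Difference of the inputs: -0.2283376218 − (-0.2311768760) = 0.0028392542
Correction (A(h/2) − A(h))/(4 − 1) = 0.0028392542/3 = 0.0009464181
R = A(h/2) + (A(h/2) − A(h))/3 = -0.2283376218 + 0.0009464181 = -0.2273912037
Shift from A(h/2): +0.0009464181.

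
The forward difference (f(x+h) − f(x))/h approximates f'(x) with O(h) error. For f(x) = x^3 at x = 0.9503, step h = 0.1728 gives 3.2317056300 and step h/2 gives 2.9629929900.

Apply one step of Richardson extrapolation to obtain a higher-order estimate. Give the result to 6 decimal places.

2.694280

The method has order 1: 2^1 = 2.
2*2.9629929900 = 5.9259859800; subtract 3.2317056300 → 2.6942803500
Extrapolated: 2.6942803500 / 1 = 2.6942803500
Gap between inputs: 2.687e-01; correction applied: −0.2687126400.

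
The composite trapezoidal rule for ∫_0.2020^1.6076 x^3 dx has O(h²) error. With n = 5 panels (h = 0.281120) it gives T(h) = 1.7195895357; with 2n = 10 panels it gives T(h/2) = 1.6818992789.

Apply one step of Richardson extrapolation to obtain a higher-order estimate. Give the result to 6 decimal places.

Error is O(h^2); halving h shrinks it by 2^2 = 4.
Numerator 4×A(h/2) − A(h) = 4×1.6818992789 − 1.7195895357 = 5.0080075799
Divide by 2^2 − 1 = 3.
So the Richardson estimate is 1.6693358600.

1.669336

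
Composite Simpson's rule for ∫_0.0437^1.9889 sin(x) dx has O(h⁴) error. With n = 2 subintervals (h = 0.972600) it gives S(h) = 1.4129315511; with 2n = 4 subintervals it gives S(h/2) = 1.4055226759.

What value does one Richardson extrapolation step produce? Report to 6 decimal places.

Leading term ∝ h^4; use weight 16 = 2^4.
16 × 1.4055226759 − 1.4129315511 = 21.0754312633
Divide by 2^4 − 1 = 15.
21.0754312633 ÷ 15 = 1.4050287509

1.405029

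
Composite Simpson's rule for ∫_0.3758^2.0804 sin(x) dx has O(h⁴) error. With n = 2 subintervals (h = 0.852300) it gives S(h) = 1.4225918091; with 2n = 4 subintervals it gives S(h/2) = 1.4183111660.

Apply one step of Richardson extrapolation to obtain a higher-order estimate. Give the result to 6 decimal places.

r = 4, so 2^r = 16.
Weighted: 22.6929786560 − 1.4225918091 = 21.2703868469
Divide by 2^4 − 1 = 15.
(16 × 1.4183111660 − 1.4225918091)/(16 − 1) = 1.4180257898

1.418026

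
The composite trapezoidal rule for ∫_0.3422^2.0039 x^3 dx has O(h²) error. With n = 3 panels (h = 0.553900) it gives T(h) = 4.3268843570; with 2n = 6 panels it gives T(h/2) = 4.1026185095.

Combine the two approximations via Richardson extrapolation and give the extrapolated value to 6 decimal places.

Method order is 2; weight 2^2 = 4.
Difference of the inputs: 4.1026185095 − 4.3268843570 = -0.2242658475
Correction (A(h/2) − A(h))/(4 − 1) = (-0.2242658475)/3 = -0.0747552825
R = 4.1026185095 − 0.0747552825 = 4.0278632270
Gap between inputs: 2.243e-01; correction applied: −0.0747552825.

4.027863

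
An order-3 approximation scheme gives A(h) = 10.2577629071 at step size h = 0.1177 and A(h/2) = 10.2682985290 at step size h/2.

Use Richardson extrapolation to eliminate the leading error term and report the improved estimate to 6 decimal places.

10.269804

Method order is 3; weight 2^3 = 8.
Top: 8(10.2682985290) − (10.2577629071) = 71.8886253249
Denominator 8 − 1 = 7.
So the Richardson estimate is 10.2698036178.
Correction |R − A(h/2)| = 1.505e-03; gap |A(h/2) − A(h)| = 1.054e-02.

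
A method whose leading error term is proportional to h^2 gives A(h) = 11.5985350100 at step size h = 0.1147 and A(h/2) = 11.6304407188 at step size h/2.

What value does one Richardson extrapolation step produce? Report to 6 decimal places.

11.641076

With r = 2 the leading error scales as h^2, so the weight is 2^2 = 4.
4 × 11.6304407188 = 46.5217628752; subtract 11.5985350100 → 34.9232278652
(4 × 11.6304407188 − 11.5985350100)/(4 − 1) = 11.6410759551
Shift from A(h/2): +0.0106352363.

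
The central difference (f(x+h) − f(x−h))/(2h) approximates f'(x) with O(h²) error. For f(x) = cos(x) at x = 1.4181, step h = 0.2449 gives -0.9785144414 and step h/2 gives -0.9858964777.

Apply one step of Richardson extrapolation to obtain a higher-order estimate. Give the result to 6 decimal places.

-0.988357

r = 2: numerator weight 4, denominator 3.
Weighted: (-3.9435859108) − (-0.9785144414) = -2.9650714694
Denominator 4 − 1 = 3.
So the Richardson estimate is -0.9883571565.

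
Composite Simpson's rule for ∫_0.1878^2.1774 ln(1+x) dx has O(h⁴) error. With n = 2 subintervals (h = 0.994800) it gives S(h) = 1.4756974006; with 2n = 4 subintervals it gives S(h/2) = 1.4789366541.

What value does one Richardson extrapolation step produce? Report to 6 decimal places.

1.479153

With r = 4 the leading error scales as h^4, so the weight is 2^4 = 16.
16×1.4789366541 − 1.4756974006 = 22.1872890650
Denominator 16 − 1 = 15.
(16×1.4789366541 − 1.4756974006)/(16 − 1) = 1.4791526043
Correction |R − A(h/2)| = 2.160e-04; gap |A(h/2) − A(h)| = 3.239e-03.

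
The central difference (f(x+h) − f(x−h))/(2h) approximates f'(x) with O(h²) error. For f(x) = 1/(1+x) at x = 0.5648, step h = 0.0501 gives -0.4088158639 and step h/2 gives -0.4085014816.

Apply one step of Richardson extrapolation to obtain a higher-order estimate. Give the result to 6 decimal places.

-0.408397

Leading term ∝ h^2; use weight 4 = 2^2.
4 × (-0.4085014816) = -1.6340059264; subtract (-0.4088158639) → -1.2251900625
Divide by 2^2 − 1 = 3.
(-1.2251900625) ÷ 3 = -0.4083966875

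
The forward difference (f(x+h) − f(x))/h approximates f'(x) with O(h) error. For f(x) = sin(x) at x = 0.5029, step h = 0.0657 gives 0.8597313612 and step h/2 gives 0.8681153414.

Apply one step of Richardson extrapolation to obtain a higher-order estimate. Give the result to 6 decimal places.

0.876499

r = 1, so 2^r = 2.
2*0.8681153414 − 0.8597313612 = 0.8764993216
(2*0.8681153414 − 0.8597313612)/(2 − 1) = 0.8764993216
Gap between inputs: 8.384e-03; correction applied: +0.0083839802.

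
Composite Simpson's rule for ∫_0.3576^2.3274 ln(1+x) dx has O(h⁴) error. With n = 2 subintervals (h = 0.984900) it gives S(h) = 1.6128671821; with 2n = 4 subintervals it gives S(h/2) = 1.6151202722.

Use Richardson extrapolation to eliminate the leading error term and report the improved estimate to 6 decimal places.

Method order is 4; weight 2^4 = 16.
Numerator 16 × A(h/2) − A(h) = 16 × 1.6151202722 − 1.6128671821 = 24.2290571731
Divide by 2^4 − 1 = 15.
R = 24.2290571731/15 = 1.6152704782
Correction |R − A(h/2)| = 1.502e-04; gap |A(h/2) − A(h)| = 2.253e-03.

1.615270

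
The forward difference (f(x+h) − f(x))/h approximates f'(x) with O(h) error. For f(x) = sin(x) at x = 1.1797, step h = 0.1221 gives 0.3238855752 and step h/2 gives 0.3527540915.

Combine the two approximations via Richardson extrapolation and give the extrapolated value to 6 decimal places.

0.381623

With r = 1 the leading error scales as h^1, so the weight is 2^1 = 2.
2*0.3527540915 = 0.7055081830; subtract 0.3238855752 → 0.3816226078
Divide by 2^1 − 1 = 1.
0.3816226078 ÷ 1 = 0.3816226078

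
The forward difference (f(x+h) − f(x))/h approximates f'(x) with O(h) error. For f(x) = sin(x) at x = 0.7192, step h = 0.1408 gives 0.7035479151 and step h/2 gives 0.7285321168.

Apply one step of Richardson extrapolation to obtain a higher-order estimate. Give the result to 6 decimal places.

Method order is 1; weight 2^1 = 2.
2·0.7285321168 = 1.4570642336; 1.4570642336 − 0.7035479151 = 0.7535163185
Denominator 2 − 1 = 1.
So the Richardson estimate is 0.7535163185.
Shift from A(h/2): +0.0249842017.

0.753516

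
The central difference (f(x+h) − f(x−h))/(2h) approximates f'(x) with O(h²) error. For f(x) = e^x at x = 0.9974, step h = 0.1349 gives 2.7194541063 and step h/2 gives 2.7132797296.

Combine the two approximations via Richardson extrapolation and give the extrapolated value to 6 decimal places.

2.711222

Order 2 gives 2^r = 4 and 2^r − 1 = 3.
4 × 2.7132797296 = 10.8531189184; subtract 2.7194541063 → 8.1336648121
Denominator 4 − 1 = 3.
R = 8.1336648121/3 = 2.7112216040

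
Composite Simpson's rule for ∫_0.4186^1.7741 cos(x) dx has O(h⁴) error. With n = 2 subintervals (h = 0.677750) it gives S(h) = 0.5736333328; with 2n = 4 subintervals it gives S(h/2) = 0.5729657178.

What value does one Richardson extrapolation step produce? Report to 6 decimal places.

0.572921

Error is O(h^4); halving h shrinks it by 2^4 = 16.
Numerator 16×A(h/2) − A(h) = 16×0.5729657178 − 0.5736333328 = 8.5938181520
(16×0.5729657178 − 0.5736333328)/(16 − 1) = 0.5729212101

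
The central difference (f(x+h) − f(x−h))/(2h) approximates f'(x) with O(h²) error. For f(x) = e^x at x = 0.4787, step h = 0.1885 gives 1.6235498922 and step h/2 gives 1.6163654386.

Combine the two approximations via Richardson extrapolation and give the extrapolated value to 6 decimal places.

1.613971

Error is O(h^2); halving h shrinks it by 2^2 = 4.
4*1.6163654386 = 6.4654617544; subtract 1.6235498922 → 4.8419118622
4.8419118622 ÷ 3 = 1.6139706207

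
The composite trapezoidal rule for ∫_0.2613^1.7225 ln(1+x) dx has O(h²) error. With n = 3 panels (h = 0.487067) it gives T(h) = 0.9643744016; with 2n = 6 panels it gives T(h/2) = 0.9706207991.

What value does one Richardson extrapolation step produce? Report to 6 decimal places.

0.972703

Error is O(h^2); halving h shrinks it by 2^2 = 4.
Difference of the inputs: 0.9706207991 − 0.9643744016 = 0.0062463975
Divide by 2^2 − 1 = 3: 0.0062463975/3 = 0.0020821325
R = 0.9706207991 + 0.0020821325 = 0.9727029316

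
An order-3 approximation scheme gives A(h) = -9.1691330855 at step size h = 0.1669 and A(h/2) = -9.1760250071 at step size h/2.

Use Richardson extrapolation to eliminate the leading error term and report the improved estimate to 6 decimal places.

The method has order 3: 2^3 = 8.
8 × (-9.1760250071) = -73.4082000568; (-73.4082000568) − (-9.1691330855) = -64.2390669713
Divide by 2^3 − 1 = 7.
So the Richardson estimate is -9.1770095673.

-9.177010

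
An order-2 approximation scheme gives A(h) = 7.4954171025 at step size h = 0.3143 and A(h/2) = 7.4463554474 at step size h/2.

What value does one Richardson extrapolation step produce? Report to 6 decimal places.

r = 2, so 2^r = 4.
4·7.4463554474 = 29.7854217896; 29.7854217896 − 7.4954171025 = 22.2900046871
Denominator 4 − 1 = 3.
R = 22.2900046871/3 = 7.4300015624
Correction |R − A(h/2)| = 1.635e-02; gap |A(h/2) − A(h)| = 4.906e-02.

7.430002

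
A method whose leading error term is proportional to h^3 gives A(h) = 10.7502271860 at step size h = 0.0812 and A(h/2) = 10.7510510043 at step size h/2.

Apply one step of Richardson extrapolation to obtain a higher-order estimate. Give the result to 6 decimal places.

10.751169

r = 3, so 2^r = 8.
8×10.7510510043 = 86.0084080344; 86.0084080344 − 10.7502271860 = 75.2581808484
Divide by 2^3 − 1 = 7.
Extrapolated: 75.2581808484 / 7 = 10.7511686926
Shift from A(h/2): +0.0001176883.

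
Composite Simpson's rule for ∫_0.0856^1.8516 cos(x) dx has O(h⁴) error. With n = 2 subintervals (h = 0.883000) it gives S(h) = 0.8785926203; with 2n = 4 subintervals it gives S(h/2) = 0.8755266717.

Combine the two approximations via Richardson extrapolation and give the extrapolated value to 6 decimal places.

0.875322

r = 4: numerator weight 16, denominator 15.
16*0.8755266717 − 0.8785926203 = 13.1298341269
Denominator 16 − 1 = 15.
13.1298341269 ÷ 15 = 0.8753222751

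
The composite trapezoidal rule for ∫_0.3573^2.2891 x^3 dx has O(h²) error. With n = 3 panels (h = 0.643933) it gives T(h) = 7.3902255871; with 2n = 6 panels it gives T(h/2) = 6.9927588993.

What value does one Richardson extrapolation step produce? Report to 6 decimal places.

Leading term ∝ h^2; use weight 4 = 2^2.
Weighted: 27.9710355972 − 7.3902255871 = 20.5808100101
(4×6.9927588993 − 7.3902255871)/(4 − 1) = 6.8602700034
Shift from A(h/2): −0.1324888959.

6.860270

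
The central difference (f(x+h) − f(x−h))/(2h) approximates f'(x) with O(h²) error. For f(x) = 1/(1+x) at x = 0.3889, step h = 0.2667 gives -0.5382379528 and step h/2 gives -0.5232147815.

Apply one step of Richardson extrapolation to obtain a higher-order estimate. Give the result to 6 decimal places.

Leading term ∝ h^2; use weight 4 = 2^2.
A(h/2) − A(h) = -0.5232147815 − (-0.5382379528) = 0.0150231713
Divide by 2^2 − 1 = 3: 0.0150231713/3 = 0.0050077238
R = -0.5232147815 + 0.0050077238 = -0.5182070577

-0.518207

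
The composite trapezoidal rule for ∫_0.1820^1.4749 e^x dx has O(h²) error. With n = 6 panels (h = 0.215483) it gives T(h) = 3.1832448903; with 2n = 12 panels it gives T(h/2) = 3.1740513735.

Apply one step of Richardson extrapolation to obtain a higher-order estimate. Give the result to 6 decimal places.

Method order is 2; weight 2^2 = 4.
4×3.1740513735 = 12.6962054940; 12.6962054940 − 3.1832448903 = 9.5129606037
Denominator 4 − 1 = 3.
Result: 3.1709868679
Shift from A(h/2): −0.0030645056.

3.170987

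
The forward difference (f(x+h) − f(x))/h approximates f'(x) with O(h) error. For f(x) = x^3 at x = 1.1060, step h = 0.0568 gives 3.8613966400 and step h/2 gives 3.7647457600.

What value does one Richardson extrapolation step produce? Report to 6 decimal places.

Method order is 1; weight 2^1 = 2.
2·3.7647457600 = 7.5294915200; 7.5294915200 − 3.8613966400 = 3.6680948800
Extrapolated: 3.6680948800 / 1 = 3.6680948800

3.668095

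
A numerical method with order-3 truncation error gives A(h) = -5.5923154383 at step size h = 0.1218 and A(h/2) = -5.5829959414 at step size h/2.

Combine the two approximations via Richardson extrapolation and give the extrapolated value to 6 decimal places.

-5.581665

The method has order 3: 2^3 = 8.
Weighted: (-44.6639675312) − (-5.5923154383) = -39.0716520929
Denominator 8 − 1 = 7.
Result: -5.5816645847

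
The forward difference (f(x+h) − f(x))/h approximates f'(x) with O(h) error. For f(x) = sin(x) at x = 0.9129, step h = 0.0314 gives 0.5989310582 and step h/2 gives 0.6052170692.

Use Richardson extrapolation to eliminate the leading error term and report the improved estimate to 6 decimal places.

0.611503

Method order is 1; weight 2^1 = 2.
2×0.6052170692 − 0.5989310582 = 0.6115030802
0.6115030802 ÷ 1 = 0.6115030802
Gap between inputs: 6.286e-03; correction applied: +0.0062860110.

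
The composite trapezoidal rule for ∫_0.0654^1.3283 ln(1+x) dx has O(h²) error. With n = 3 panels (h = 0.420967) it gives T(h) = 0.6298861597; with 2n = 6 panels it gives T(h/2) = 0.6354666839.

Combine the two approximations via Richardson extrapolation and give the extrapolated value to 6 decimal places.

0.637327

Method order is 2; weight 2^2 = 4.
4*0.6354666839 − 0.6298861597 = 1.9119805759
Extrapolated: 1.9119805759 / 3 = 0.6373268586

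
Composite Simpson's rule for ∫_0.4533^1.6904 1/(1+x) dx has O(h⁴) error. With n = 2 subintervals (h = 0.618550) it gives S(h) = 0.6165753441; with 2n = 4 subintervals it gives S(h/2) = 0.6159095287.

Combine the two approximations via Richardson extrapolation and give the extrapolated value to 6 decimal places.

Order 4 gives 2^r = 16 and 2^r − 1 = 15.
16·0.6159095287 − 0.6165753441 = 9.2379771151
Denominator 16 − 1 = 15.
(16·0.6159095287 − 0.6165753441)/(16 − 1) = 0.6158651410

0.615865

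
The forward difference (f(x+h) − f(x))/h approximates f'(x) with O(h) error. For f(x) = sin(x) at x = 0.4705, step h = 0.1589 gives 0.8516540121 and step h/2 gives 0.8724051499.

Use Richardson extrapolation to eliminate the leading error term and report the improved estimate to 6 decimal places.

Leading term ∝ h^1; use weight 2 = 2^1.
Numerator 2·A(h/2) − A(h) = 2·0.8724051499 − 0.8516540121 = 0.8931562877
Denominator 2 − 1 = 1.
Result: 0.8931562877

0.893156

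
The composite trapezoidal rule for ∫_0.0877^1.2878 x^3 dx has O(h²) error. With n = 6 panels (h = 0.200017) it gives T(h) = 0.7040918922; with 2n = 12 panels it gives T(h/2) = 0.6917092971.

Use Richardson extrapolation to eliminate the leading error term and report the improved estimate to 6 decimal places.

0.687582

Method order is 2; weight 2^2 = 4.
Numerator 4*A(h/2) − A(h) = 4*0.6917092971 − 0.7040918922 = 2.0627452962
2.0627452962 ÷ 3 = 0.6875817654
Correction |R − A(h/2)| = 4.128e-03; gap |A(h/2) − A(h)| = 1.238e-02.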